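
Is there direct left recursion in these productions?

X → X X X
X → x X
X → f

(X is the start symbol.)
Direct left recursion occurs when N → N α for some non-terminal N (the right-hand side begins with the left-hand side itself).

X → X X X: LEFT RECURSIVE (starts with X)
X → x X: starts with x
X → f: starts with f

The grammar has direct left recursion on: X.

Answer: Yes, X is left-recursive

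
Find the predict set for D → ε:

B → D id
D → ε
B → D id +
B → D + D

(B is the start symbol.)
PREDICT(D → ε) = (FIRST(RHS) \ {ε}) ∪ (FOLLOW(D) if ε ∈ FIRST(RHS), i.e. RHS ⇒* ε)
The right-hand side is ε (FIRST(ε) = { ε }), so the predict set is FOLLOW(D) = { $, '+', 'id' }
PREDICT(D → ε) = { $, '+', 'id' }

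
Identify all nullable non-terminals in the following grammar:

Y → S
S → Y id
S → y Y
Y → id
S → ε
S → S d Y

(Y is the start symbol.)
{ 'S', 'Y' }

A non-terminal is nullable if it can derive ε (the empty string): either it has an ε-production, or it has a production whose right-hand side consists entirely of nullable non-terminals.

ε-productions: S → ε
So S is immediately nullable.
Y → S: every symbol on the right is nullable, so Y is nullable too.
Every non-terminal is now nullable.
Nullable = { 'S', 'Y' }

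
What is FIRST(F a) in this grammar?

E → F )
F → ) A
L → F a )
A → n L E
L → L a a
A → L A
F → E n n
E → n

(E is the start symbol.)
FIRST sets of the non-terminals involved (from the grammar, by fixed-point iteration):
  FIRST(F) = { ')', 'n' }

To compute FIRST(F a), process the symbols left to right:
Symbol F is a non-terminal. Add FIRST(F) \ {ε} = { ')', 'n' }
F is not nullable (ε ∉ FIRST(F)), so stop here.
FIRST(F a) = { ')', 'n' }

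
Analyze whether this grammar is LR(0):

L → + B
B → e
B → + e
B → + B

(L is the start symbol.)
No. Reduce-reduce conflict: [B → + e .] and [B → e .]

A grammar is LR(0) if no state in the canonical LR(0) collection has:
  - both a shift item (dot before a terminal) and a complete item (shift-reduce conflict), or
  - two or more complete items (reduce-reduce conflict; the accept item [L' → L .] counts as a complete item here).

Augment with L' → L and build the canonical LR(0) collection (I0 = CLOSURE({[L' → . L]}), then GOTO on every symbol after a dot until no new states appear). It has 8 states:
  I0: { [L → . + B], [L' → . L] }  — shift
  I1: { [B → . + B], [B → . + e], [B → . e], [L → + . B] }  — shift
  I2: { [L' → L .] }  — accept
  I3: { [B → + . B], [B → + . e], [B → . + B], [B → . + e], [B → . e] }  — shift
  I4: { [L → + B .] }  — reduce
  I5: { [B → e .] }  — reduce
  I6: { [B → + B .] }  — reduce
  I7: { [B → + e .], [B → e .] }  — 2 reduces

Conflict in state I7:
  Reduce-reduce conflict: [B → + e .] and [B → e .]
So the grammar is NOT LR(0).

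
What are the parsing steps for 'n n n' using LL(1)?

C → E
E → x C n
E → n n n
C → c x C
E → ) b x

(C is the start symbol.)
LL(1) parsing maintains a stack (initially the start symbol over $) and the input. At each step: if the stack top is a terminal, match it against the current input token; if it is a non-terminal N, replace it with the RHS of M[N, lookahead] (the unique production whose predict set contains the lookahead).

Stack is shown with the top on the left.

Stack    Input    Action
------------------------
C $      n n n $  output C → E
E $      n n n $  output E → n n n
n n n $  n n n $  match 'n'
n n $    n n $    match 'n'
n $      n $      match 'n'
$        $        accept

The string is accepted.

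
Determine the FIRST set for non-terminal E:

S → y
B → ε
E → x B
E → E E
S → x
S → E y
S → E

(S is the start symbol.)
{ 'x' }

From E → x B:
  - x is a terminal: add 'x' and stop
From E → E E:
  - E is the symbol being defined: contributes nothing new
    E is not nullable, so stop

Collecting: FIRST(E) = { 'x' }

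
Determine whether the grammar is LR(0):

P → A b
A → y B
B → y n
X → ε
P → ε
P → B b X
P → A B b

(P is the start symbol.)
No. Shift-reduce conflict between [P → .] and [A → . y B]

A grammar is LR(0) if no state in the canonical LR(0) collection has:
  - both a shift item (dot before a terminal) and a complete item (shift-reduce conflict), or
  - two or more complete items (reduce-reduce conflict; the accept item [P' → P .] counts as a complete item here).

Augment with P' → P and build the canonical LR(0) collection (I0 = CLOSURE({[P' → . P]}), then GOTO on every symbol after a dot until no new states appear). It has 13 states:
  I0: { [A → . y B], [B → . y n], [P → . A B b], [P → . A b], [P → . B b X], [P → .], [P' → . P] }  — shift, reduce
  I1: { [B → . y n], [P → A . B b], [P → A . b] }  — shift
  I2: { [P → B . b X] }  — shift
  I3: { [P' → P .] }  — accept
  I4: { [A → y . B], [B → . y n], [B → y . n] }  — shift
  I5: { [A → y B .] }  — reduce
  I6: { [B → y n .] }  — reduce
  I7: { [B → y . n] }  — shift
  I8: { [P → B b . X], [X → .] }  — reduce
  I9: { [P → B b X .] }  — reduce
  I10: { [P → A B . b] }  — shift
  I11: { [P → A b .] }  — reduce
  I12: { [P → A B b .] }  — reduce

Conflict in state I0:
  Shift-reduce conflict between [P → .] and [A → . y B]
So the grammar is NOT LR(0).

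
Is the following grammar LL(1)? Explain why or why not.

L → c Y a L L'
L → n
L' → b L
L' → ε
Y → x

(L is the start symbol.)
No. Predict set conflict for L': { 'b' }

Relevant sets:
  FOLLOW(L') = { $, 'b' }

For L:
  PREDICT(L → c Y a L L') = { 'c' }
  PREDICT(L → n) = { 'n' }
For L':
  PREDICT(L' → b L) = { 'b' }
  PREDICT(L' → ε) = { $, 'b' }
Y has a single production, so nothing to check there.

Conflict found: Predict set conflict for L': { 'b' }
The grammar is NOT LL(1).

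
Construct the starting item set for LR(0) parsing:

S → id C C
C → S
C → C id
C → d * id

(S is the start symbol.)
First, augment the grammar with S' → S
I₀ = CLOSURE({ [S' → . S] }):
  [S' → . S] has the dot before S: add [S → . id C C]
No further items can be added.

I₀ = { [S → . id C C], [S' → . S] }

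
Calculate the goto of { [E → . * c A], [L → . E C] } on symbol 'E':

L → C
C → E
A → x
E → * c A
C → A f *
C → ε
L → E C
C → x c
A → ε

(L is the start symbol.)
{ [A → . x], [A → .], [C → . A f *], [C → . E], [C → . x c], [C → .], [E → . * c A], [L → E . C] }

GOTO(I, 'E') = CLOSURE({ [A → αX.β] : [A → α.Xβ] ∈ I, X = 'E' })

Items with dot before 'E', with the dot advanced:
  [L → . E C] → [L → E . C]
Closure of the advanced items:
  [L → E . C] has the dot before C: add [C → . E], [C → . A f *], [C → .], [C → . x c]
  [C → . E] has the dot before E: add [E → . * c A]
  [C → . A f *] has the dot before A: add [A → . x], [A → .]

GOTO = { [A → . x], [A → .], [C → . A f *], [C → . E], [C → . x c], [C → .], [E → . * c A], [L → E . C] }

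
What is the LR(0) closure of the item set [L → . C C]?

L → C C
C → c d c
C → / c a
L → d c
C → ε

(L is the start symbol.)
Start with: [L → . C C]
  [L → . C C] has the dot before C: add [C → . c d c], [C → . / c a], [C → .]
No further items can be added.

CLOSURE = { [C → . / c a], [C → . c d c], [C → .], [L → . C C] }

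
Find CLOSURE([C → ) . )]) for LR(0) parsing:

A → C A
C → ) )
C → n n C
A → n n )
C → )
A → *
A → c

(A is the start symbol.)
{ [C → ) . )] }

Start with: [C → ) . )]
The dot precedes the terminal ')', so nothing is added.

CLOSURE = { [C → ) . )] }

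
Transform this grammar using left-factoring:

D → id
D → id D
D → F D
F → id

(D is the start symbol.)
D → id D'
D' → ε
D' → D
D → F D
F → id

Left-factoring transforms A → αβ₁ | αβ₂ into A → αA' and A' → β₁ | β₂
(α is the longest common prefix among the alternatives). Repeat until
no nonterminal has two alternatives with a common prefix.

Round 1: D has alternatives sharing prefix 'id'. Introduce D': D → id D'
  Add: D' → ε
  Add: D' → D

No remaining common prefixes — done.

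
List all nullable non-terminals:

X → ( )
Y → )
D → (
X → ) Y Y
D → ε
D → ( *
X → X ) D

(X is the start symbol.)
{ 'D' }

A non-terminal is nullable if it can derive ε (the empty string): either it has an ε-production, or it has a production whose right-hand side consists entirely of nullable non-terminals.

ε-productions: D → ε
So D is immediately nullable.
No further non-terminal can be added: every production for the remaining non-terminals contains a terminal or a non-nullable non-terminal.
Nullable = { 'D' }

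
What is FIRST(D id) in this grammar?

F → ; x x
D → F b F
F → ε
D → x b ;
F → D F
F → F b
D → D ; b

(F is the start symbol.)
{ ';', 'b', 'x' }

FIRST sets of the non-terminals involved (from the grammar, by fixed-point iteration):
  FIRST(D) = { ';', 'b', 'x' }

To compute FIRST(D id), process the symbols left to right:
Symbol D is a non-terminal. Add FIRST(D) \ {ε} = { ';', 'b', 'x' }
D is not nullable (ε ∉ FIRST(D)), so stop here.
FIRST(D id) = { ';', 'b', 'x' }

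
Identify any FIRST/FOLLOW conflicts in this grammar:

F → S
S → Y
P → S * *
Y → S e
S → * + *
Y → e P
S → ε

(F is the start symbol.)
Nullable non-terminals: F, S.
FIRST sets used below: FIRST(Y) = { '*', 'e' }
F has a nullable alternative but only one production, so nothing to check.

S: nullable alternative(s) S → ε; FOLLOW(S) = { $, '*', 'e' }
  S → Y: FIRST \ {ε} = { '*', 'e' } — overlaps FOLLOW(S) on { '*', 'e' }: CONFLICT
  S → * + *: FIRST \ {ε} = { '*' } — overlaps FOLLOW(S) on { '*' }: CONFLICT
  S → ε: FIRST \ {ε} = { } — this is the only nullable alternative, skip

P, Y have no nullable alternative, so no FIRST/FOLLOW check is needed there.

So the grammar has 2 FIRST/FOLLOW conflicts (marked CONFLICT above).

Answer: Yes. S → Y with FOLLOW(S) on { '*', 'e' }; S → '*' '+' '*' with FOLLOW(S) on { '*' }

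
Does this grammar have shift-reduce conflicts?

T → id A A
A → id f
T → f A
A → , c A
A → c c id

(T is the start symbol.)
No shift-reduce conflicts

A shift-reduce conflict occurs when an LR(0) state has both:
  - a complete (reduce) item [A → α .] (dot at the end), and
  - a shift item [B → β . c γ] (dot before a terminal).

Augment with T' → T and build the canonical LR(0) collection (I0 = CLOSURE({[T' → . T]}), then GOTO on every symbol after a dot until no new states appear). It has 15 states:
  I0: { [T → . f A], [T → . id A A], [T' → . T] }  — shift
  I1: { [T' → T .] }  — accept
  I2: { [A → . , c A], [A → . c c id], [A → . id f], [T → f . A] }  — shift
  I3: { [A → . , c A], [A → . c c id], [A → . id f], [T → id . A A] }  — shift
  I4: { [A → , . c A] }  — shift
  I5: { [A → . , c A], [A → . c c id], [A → . id f], [T → id A . A] }  — shift
  I6: { [A → c . c id] }  — shift
  I7: { [A → id . f] }  — shift
  I8: { [A → id f .] }  — reduce
  I9: { [A → c c . id] }  — shift
  I10: { [A → c c id .] }  — reduce
  I11: { [T → id A A .] }  — reduce
  I12: { [A → , c . A], [A → . , c A], [A → . c c id], [A → . id f] }  — shift
  I13: { [A → , c A .] }  — reduce
  I14: { [T → f A .] }  — reduce

No state contains both a complete item and a shift item.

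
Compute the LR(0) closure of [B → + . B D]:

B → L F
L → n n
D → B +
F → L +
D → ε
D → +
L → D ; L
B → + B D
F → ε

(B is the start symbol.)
To compute CLOSURE, for each item [A → α.Bβ] where B is a non-terminal, add [B → .γ] for all productions B → γ; repeat for the newly added items until nothing changes.

Start with: [B → + . B D]
  [B → + . B D] has the dot before B: add [B → . L F], [B → . + B D]
  [B → . L F] has the dot before L: add [L → . n n], [L → . D ; L]
  [L → . D ; L] has the dot before D: add [D → . B +], [D → .], [D → . +]
No further items can be added.

CLOSURE = { [B → + . B D], [B → . + B D], [B → . L F], [D → . +], [D → . B +], [D → .], [L → . D ; L], [L → . n n] }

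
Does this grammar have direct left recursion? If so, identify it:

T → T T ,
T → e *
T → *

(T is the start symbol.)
Yes, T is left-recursive

T → T T ,: LEFT RECURSIVE (starts with T)
T → e *: starts with e
T → *: starts with '*'

The grammar has direct left recursion on: T.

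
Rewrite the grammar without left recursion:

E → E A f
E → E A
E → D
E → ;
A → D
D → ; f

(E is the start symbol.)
E is directly left-recursive. The standard transformation for
  A → A α₁ | ... | A α_m | β₁ | ... | β_n
is
  A  → β₁ A' | ... | β_n A'
  A' → α₁ A' | ... | α_m A' | ε

E → D becomes E → D E'
E → ; becomes E → ; E'
E → E A f becomes E' → A f E'
E → E A becomes E' → A E'
Add E' → ε

Productions for other non-terminals are unchanged:
  A → D
  D → ; f

Resulting grammar:
E → D E'
E → ; E'
E' → A f E'
E' → A E'
E' → ε
A → D
D → ; f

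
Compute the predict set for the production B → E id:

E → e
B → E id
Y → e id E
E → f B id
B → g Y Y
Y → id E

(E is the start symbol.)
PREDICT(B → E id) = (FIRST(RHS) \ {ε}) ∪ (FOLLOW(B) if ε ∈ FIRST(RHS), i.e. RHS ⇒* ε)
FIRST(E) = { 'e', 'f' }
FIRST(E id) = { 'e', 'f' }
ε ∉ FIRST(E id), so FOLLOW(B) is not added.
PREDICT(B → E id) = { 'e', 'f' }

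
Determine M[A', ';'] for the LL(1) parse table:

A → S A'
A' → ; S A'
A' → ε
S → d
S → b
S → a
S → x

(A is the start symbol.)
A' → ; S A'

To find M[A', ';'], we find productions for A' where ';' is in the predict set (PREDICT(N → α) = (FIRST(α) \ {ε}) ∪ (FOLLOW(N) if α ⇒* ε)).

Relevant sets:
  FOLLOW(A') = { $ }

A' → ; S A': PREDICT = { ';' }
  ';' is in predict set, so this production goes in M[A', ';']
A' → ε: PREDICT = { $ }

M[A', ';'] = A' → ; S A'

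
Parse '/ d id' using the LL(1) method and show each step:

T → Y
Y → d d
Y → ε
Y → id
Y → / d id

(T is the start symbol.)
LL(1) parsing maintains a stack (initially the start symbol over $) and the input. At each step: if the stack top is a terminal, match it against the current input token; if it is a non-terminal N, replace it with the RHS of M[N, lookahead] (the unique production whose predict set contains the lookahead).

Stack is shown with the top on the left.

Stack     Input     Action
--------------------------
T $       / d id $  output T → Y
Y $       / d id $  output Y → / d id
/ d id $  / d id $  match '/'
d id $    d id $    match 'd'
id $      id $      match 'id'
$         $         accept

The string is accepted.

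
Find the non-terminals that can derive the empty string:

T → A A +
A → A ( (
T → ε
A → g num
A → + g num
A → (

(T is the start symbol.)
{ 'T' }

A non-terminal is nullable if it can derive ε (the empty string): either it has an ε-production, or it has a production whose right-hand side consists entirely of nullable non-terminals.

ε-productions: T → ε
So T is immediately nullable.
No further non-terminal can be added: every production for the remaining non-terminals contains a terminal or a non-nullable non-terminal.
Nullable = { 'T' }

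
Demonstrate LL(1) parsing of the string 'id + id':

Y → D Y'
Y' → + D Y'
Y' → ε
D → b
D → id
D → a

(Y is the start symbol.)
LL(1) parsing maintains a stack (initially the start symbol over $) and the input. At each step: if the stack top is a terminal, match it against the current input token; if it is a non-terminal N, replace it with the RHS of M[N, lookahead] (the unique production whose predict set contains the lookahead).

Stack is shown with the top on the left.

Stack     Input      Action
---------------------------
Y $       id + id $  output Y → D Y'
D Y' $    id + id $  output D → id
id Y' $   id + id $  match 'id'
Y' $      + id $     output Y' → + D Y'
+ D Y' $  + id $     match '+'
D Y' $    id $       output D → id
id Y' $   id $       match 'id'
Y' $      $          output Y' → ε
$         $          accept

The string is accepted.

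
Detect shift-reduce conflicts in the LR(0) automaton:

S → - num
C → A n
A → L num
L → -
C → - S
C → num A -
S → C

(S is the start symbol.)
Yes — I1: [L → - .] vs [C → . - S]; I13: [S → - num .] vs [L → . -]

A shift-reduce conflict occurs when an LR(0) state has both:
  - a complete (reduce) item [A → α .] (dot at the end), and
  - a shift item [B → β . c γ] (dot before a terminal).

Augment with S' → S and build the canonical LR(0) collection (I0 = CLOSURE({[S' → . S]}), then GOTO on every symbol after a dot until no new states appear). It has 14 states:
  I0: { [A → . L num], [C → . - S], [C → . A n], [C → . num A -], [L → . -], [S → . - num], [S → . C], [S' → . S] }  — shift
  I1: { [A → . L num], [C → - . S], [C → . - S], [C → . A n], [C → . num A -], [L → - .], [L → . -], [S → - . num], [S → . - num], [S → . C] }  — shift, reduce
  I2: { [C → A . n] }  — shift
  I3: { [S → C .] }  — reduce
  I4: { [A → L . num] }  — shift
  I5: { [S' → S .] }  — accept
  I6: { [A → . L num], [C → num . A -], [L → . -] }  — shift
  I7: { [L → - .] }  — reduce
  I8: { [C → num A . -] }  — shift
  I9: { [C → num A - .] }  — reduce
  I10: { [A → L num .] }  — reduce
  I11: { [C → A n .] }  — reduce
  I12: { [C → - S .] }  — reduce
  I13: { [A → . L num], [C → num . A -], [L → . -], [S → - num .] }  — shift, reduce

I1 contains reduce item [L → - .] and shift items [C → . - S], [C → . num A -], [L → . -], [S → . - num], [S → - . num] — shift-reduce conflict.
I13 contains reduce item [S → - num .] and shift item [L → . -] — shift-reduce conflict.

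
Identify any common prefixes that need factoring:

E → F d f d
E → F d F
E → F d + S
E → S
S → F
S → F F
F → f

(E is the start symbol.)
Yes, E has productions with common prefix 'F d'; S has productions with common prefix 'F'

Left-factoring is needed when two productions for the same non-terminal
share a common prefix on the right-hand side.

Productions for E:
  E → F d f d
  E → F d F
  E → F d + S
  E → S
Productions for S:
  S → F
  S → F F

Found common prefix 'F d' in productions for E
Found common prefix 'F' in productions for S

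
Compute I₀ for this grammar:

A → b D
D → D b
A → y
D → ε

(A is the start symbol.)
{ [A → . b D], [A → . y], [A' → . A] }

First, augment the grammar with A' → A
I₀ = CLOSURE({ [A' → . A] }):
  [A' → . A] has the dot before A: add [A → . b D], [A → . y]
No further items can be added.

I₀ = { [A → . b D], [A → . y], [A' → . A] }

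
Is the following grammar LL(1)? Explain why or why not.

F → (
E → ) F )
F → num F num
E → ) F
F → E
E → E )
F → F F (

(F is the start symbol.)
A grammar is LL(1) if for each non-terminal N with multiple productions, the predict sets of those productions are pairwise disjoint, where PREDICT(N → α) = (FIRST(α) \ {ε}) ∪ (FOLLOW(N) if α ⇒* ε).

Relevant sets:
  FIRST(E) = { ')' }
  FIRST(F) = { '(', ')', 'num' }

For F:
  PREDICT(F → '(') = { '(' }
  PREDICT(F → num F num) = { 'num' }
  PREDICT(F → E) = { ')' }
  PREDICT(F → F F '(') = { '(', ')', 'num' }
For E:
  PREDICT(E → ')' F ')') = { ')' }
  PREDICT(E → ')' F) = { ')' }
  PREDICT(E → E ')') = { ')' }

Conflict found: Predict set conflict for F: { '(' }
The grammar is NOT LL(1).

Answer: No. Predict set conflict for F: { '(' }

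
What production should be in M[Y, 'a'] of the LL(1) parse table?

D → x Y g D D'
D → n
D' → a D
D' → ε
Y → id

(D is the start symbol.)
Empty (error entry)

To find M[Y, 'a'], we find productions for Y where 'a' is in the predict set (PREDICT(N → α) = (FIRST(α) \ {ε}) ∪ (FOLLOW(N) if α ⇒* ε)).

Y → id: PREDICT = { 'id' }

M[Y, 'a'] is empty (no production applies)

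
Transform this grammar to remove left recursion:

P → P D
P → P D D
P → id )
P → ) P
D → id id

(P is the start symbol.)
P → id ) P'
P → ) P P'
P' → D P'
P' → D D P'
P' → ε
D → id id

P is directly left-recursive. The standard transformation for
  A → A α₁ | ... | A α_m | β₁ | ... | β_n
is
  A  → β₁ A' | ... | β_n A'
  A' → α₁ A' | ... | α_m A' | ε

P → id ) becomes P → id ) P'
P → ) P becomes P → ) P P'
P → P D becomes P' → D P'
P → P D D becomes P' → D D P'
Add P' → ε

Productions for other non-terminals are unchanged:
  D → id id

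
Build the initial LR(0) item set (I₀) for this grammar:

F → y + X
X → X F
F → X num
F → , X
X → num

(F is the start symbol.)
{ [F → . , X], [F → . X num], [F → . y + X], [F' → . F], [X → . X F], [X → . num] }

First, augment the grammar with F' → F
I₀ = CLOSURE({ [F' → . F] }):
  [F' → . F] has the dot before F: add [F → . y + X], [F → . X num], [F → . , X]
  [F → . X num] has the dot before X: add [X → . X F], [X → . num]
No further items can be added.

I₀ = { [F → . , X], [F → . X num], [F → . y + X], [F' → . F], [X → . X F], [X → . num] }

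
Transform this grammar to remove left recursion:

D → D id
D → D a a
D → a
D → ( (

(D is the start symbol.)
D → a D'
D → ( ( D'
D' → id D'
D' → a a D'
D' → ε

D is directly left-recursive. The standard transformation for
  A → A α₁ | ... | A α_m | β₁ | ... | β_n
is
  A  → β₁ A' | ... | β_n A'
  A' → α₁ A' | ... | α_m A' | ε

D → a becomes D → a D'
D → ( ( becomes D → ( ( D'
D → D id becomes D' → id D'
D → D a a becomes D' → a a D'
Add D' → ε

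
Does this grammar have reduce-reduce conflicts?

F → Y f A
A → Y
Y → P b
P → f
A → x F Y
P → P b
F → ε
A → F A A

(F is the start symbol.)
A reduce-reduce conflict occurs when an LR(0) state has two complete items [A → α .] and [B → β .] — both call for a reduction, and with no lookahead the parser cannot choose between them.

Augment with F' → F and build the canonical LR(0) collection (I0 = CLOSURE({[F' → . F]}), then GOTO on every symbol after a dot until no new states appear). It has 15 states:
  I0: { [F → . Y f A], [F → .], [F' → . F], [P → . P b], [P → . f], [Y → . P b] }  — shift, reduce
  I1: { [F' → F .] }  — accept
  I2: { [P → P . b], [Y → P . b] }  — shift
  I3: { [F → Y . f A] }  — shift
  I4: { [P → f .] }  — reduce
  I5: { [A → . F A A], [A → . Y], [A → . x F Y], [F → . Y f A], [F → .], [F → Y f . A], [P → . P b], [P → . f], [Y → . P b] }  — shift, reduce
  I6: { [F → Y f A .] }  — reduce
  I7: { [A → . F A A], [A → . Y], [A → . x F Y], [A → F . A A], [F → . Y f A], [F → .], [P → . P b], [P → . f], [Y → . P b] }  — shift, reduce
  I8: { [A → Y .], [F → Y . f A] }  — shift, reduce
  I9: { [A → x . F Y], [F → . Y f A], [F → .], [P → . P b], [P → . f], [Y → . P b] }  — shift, reduce
  I10: { [A → x F . Y], [P → . P b], [P → . f], [Y → . P b] }  — shift
  I11: { [A → x F Y .] }  — reduce
  I12: { [A → . F A A], [A → . Y], [A → . x F Y], [A → F A . A], [F → . Y f A], [F → .], [P → . P b], [P → . f], [Y → . P b] }  — shift, reduce
  I13: { [A → F A A .] }  — reduce
  I14: { [P → P b .], [Y → P b .] }  — 2 reduces

I14 contains complete items [P → P b .], [Y → P b .] — reduce-reduce conflict.

Answer: Yes — I14: [P → P b .] vs [Y → P b .]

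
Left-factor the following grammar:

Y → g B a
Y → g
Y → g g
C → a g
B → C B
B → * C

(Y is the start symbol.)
Y → g Y'
Y' → B a
Y' → ε
Y' → g
C → a g
B → C B
B → * C

Left-factoring transforms A → αβ₁ | αβ₂ into A → αA' and A' → β₁ | β₂
(α is the longest common prefix among the alternatives). Repeat until
no nonterminal has two alternatives with a common prefix.

Round 1: Y has alternatives sharing prefix 'g'. Introduce Y': Y → g Y'
  Add: Y' → B a
  Add: Y' → ε
  Add: Y' → g

No remaining common prefixes — done.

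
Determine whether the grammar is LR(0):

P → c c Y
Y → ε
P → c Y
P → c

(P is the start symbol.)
No. Shift-reduce conflict between [P → c .] and [P → c . c Y]

Augment with P' → P and build the canonical LR(0) collection (I0 = CLOSURE({[P' → . P]}), then GOTO on every symbol after a dot until no new states appear). It has 6 states:
  I0: { [P → . c Y], [P → . c c Y], [P → . c], [P' → . P] }  — shift
  I1: { [P' → P .] }  — accept
  I2: { [P → c . Y], [P → c . c Y], [P → c .], [Y → .] }  — shift, 2 reduces
  I3: { [P → c Y .] }  — reduce
  I4: { [P → c c . Y], [Y → .] }  — reduce
  I5: { [P → c c Y .] }  — reduce

Conflict in state I2:
  Shift-reduce conflict between [P → c .] and [P → c . c Y]
So the grammar is NOT LR(0).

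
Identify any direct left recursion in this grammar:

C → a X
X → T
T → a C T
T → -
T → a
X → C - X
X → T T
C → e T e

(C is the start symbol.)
No direct left recursion

C → a X: starts with a
X → T: starts with T
T → a C T: starts with a
T → -: starts with '-'
T → a: starts with a
X → C - X: starts with C
X → T T: starts with T
C → e T e: starts with e

No direct left recursion found.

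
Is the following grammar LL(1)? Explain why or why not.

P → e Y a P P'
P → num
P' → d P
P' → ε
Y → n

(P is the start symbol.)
Relevant sets:
  FOLLOW(P') = { $, 'd' }

For P:
  PREDICT(P → e Y a P P') = { 'e' }
  PREDICT(P → num) = { 'num' }
For P':
  PREDICT(P' → d P) = { 'd' }
  PREDICT(P' → ε) = { $, 'd' }
Y has a single production, so nothing to check there.

Conflict found: Predict set conflict for P': { 'd' }
The grammar is NOT LL(1).

Answer: No. Predict set conflict for P': { 'd' }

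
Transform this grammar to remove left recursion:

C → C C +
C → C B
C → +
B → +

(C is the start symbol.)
C → + C'
C' → C + C'
C' → B C'
C' → ε
B → +

C is directly left-recursive. The standard transformation for
  A → A α₁ | ... | A α_m | β₁ | ... | β_n
is
  A  → β₁ A' | ... | β_n A'
  A' → α₁ A' | ... | α_m A' | ε

C → + becomes C → + C'
C → C C + becomes C' → C + C'
C → C B becomes C' → B C'
Add C' → ε

Productions for other non-terminals are unchanged:
  B → +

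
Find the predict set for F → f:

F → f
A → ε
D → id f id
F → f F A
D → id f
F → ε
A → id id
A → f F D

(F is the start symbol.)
{ 'f' }

PREDICT(F → f) = (FIRST(RHS) \ {ε}) ∪ (FOLLOW(F) if ε ∈ FIRST(RHS), i.e. RHS ⇒* ε)
FIRST(f) = { 'f' }
ε ∉ FIRST(f), so FOLLOW(F) is not added.
PREDICT(F → f) = { 'f' }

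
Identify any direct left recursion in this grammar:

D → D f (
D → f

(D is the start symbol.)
D → D f (: LEFT RECURSIVE (starts with D)
D → f: starts with f

The grammar has direct left recursion on: D.

Answer: Yes, D is left-recursive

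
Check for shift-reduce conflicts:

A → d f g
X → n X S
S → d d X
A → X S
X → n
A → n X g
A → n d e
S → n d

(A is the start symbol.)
Yes — I4: [X → n .] vs [A → n . d e]; I7: [X → n .] vs [X → . n]

A shift-reduce conflict occurs when an LR(0) state has both:
  - a complete (reduce) item [A → α .] (dot at the end), and
  - a shift item [B → β . c γ] (dot before a terminal).

Augment with A' → A and build the canonical LR(0) collection (I0 = CLOSURE({[A' → . A]}), then GOTO on every symbol after a dot until no new states appear). It has 20 states:
  I0: { [A → . X S], [A → . d f g], [A → . n X g], [A → . n d e], [A' → . A], [X → . n X S], [X → . n] }  — shift
  I1: { [A' → A .] }  — accept
  I2: { [A → X . S], [S → . d d X], [S → . n d] }  — shift
  I3: { [A → d . f g] }  — shift
  I4: { [A → n . X g], [A → n . d e], [X → . n X S], [X → . n], [X → n . X S], [X → n .] }  — shift, reduce
  I5: { [A → n X . g], [S → . d d X], [S → . n d], [X → n X . S] }  — shift
  I6: { [A → n d . e] }  — shift
  I7: { [X → . n X S], [X → . n], [X → n . X S], [X → n .] }  — shift, reduce
  I8: { [S → . d d X], [S → . n d], [X → n X . S] }  — shift
  I9: { [X → n X S .] }  — reduce
  I10: { [S → d . d X] }  — shift
  I11: { [S → n . d] }  — shift
  I12: { [S → n d .] }  — reduce
  I13: { [S → d d . X], [X → . n X S], [X → . n] }  — shift
  I14: { [S → d d X .] }  — reduce
  I15: { [A → n d e .] }  — reduce
  I16: { [A → n X g .] }  — reduce
  I17: { [A → d f . g] }  — shift
  I18: { [A → d f g .] }  — reduce
  I19: { [A → X S .] }  — reduce

I4 contains reduce item [X → n .] and shift items [A → n . d e], [X → . n], [X → . n X S] — shift-reduce conflict.
I7 contains reduce item [X → n .] and shift items [X → . n], [X → . n X S] — shift-reduce conflict.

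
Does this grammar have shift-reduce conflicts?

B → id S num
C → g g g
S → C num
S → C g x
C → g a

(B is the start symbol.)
A shift-reduce conflict occurs when an LR(0) state has both:
  - a complete (reduce) item [A → α .] (dot at the end), and
  - a shift item [B → β . c γ] (dot before a terminal).

Augment with B' → B and build the canonical LR(0) collection (I0 = CLOSURE({[B' → . B]}), then GOTO on every symbol after a dot until no new states appear). It has 13 states:
  I0: { [B → . id S num], [B' → . B] }  — shift
  I1: { [B' → B .] }  — accept
  I2: { [B → id . S num], [C → . g a], [C → . g g g], [S → . C g x], [S → . C num] }  — shift
  I3: { [S → C . g x], [S → C . num] }  — shift
  I4: { [B → id S . num] }  — shift
  I5: { [C → g . a], [C → g . g g] }  — shift
  I6: { [C → g a .] }  — reduce
  I7: { [C → g g . g] }  — shift
  I8: { [C → g g g .] }  — reduce
  I9: { [B → id S num .] }  — reduce
  I10: { [S → C g . x] }  — shift
  I11: { [S → C num .] }  — reduce
  I12: { [S → C g x .] }  — reduce

No state contains both a complete item and a shift item.

Answer: No shift-reduce conflicts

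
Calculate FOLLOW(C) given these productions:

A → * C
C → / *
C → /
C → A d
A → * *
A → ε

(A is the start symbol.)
To compute FOLLOW(C), find every occurrence of C on a right-hand side N → α C β: add FIRST(β) \ {ε}, and if β is empty or nullable also add FOLLOW(N). Iterate to a fixed point.

In A → * C: C is at the end, add FOLLOW(A)

The FOLLOW sets referred to above (computed the same way, to a fixed point):
  FOLLOW(A) = { $, 'd' }

Taking the union: FOLLOW(C) = { $, 'd' }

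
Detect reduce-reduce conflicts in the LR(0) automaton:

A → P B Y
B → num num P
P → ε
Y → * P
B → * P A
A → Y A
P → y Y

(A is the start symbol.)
Augment with A' → A and build the canonical LR(0) collection (I0 = CLOSURE({[A' → . A]}), then GOTO on every symbol after a dot until no new states appear). It has 17 states:
  I0: { [A → . P B Y], [A → . Y A], [A' → . A], [P → . y Y], [P → .], [Y → . * P] }  — shift, reduce
  I1: { [P → . y Y], [P → .], [Y → * . P] }  — shift, reduce
  I2: { [A' → A .] }  — accept
  I3: { [A → P . B Y], [B → . * P A], [B → . num num P] }  — shift
  I4: { [A → . P B Y], [A → . Y A], [A → Y . A], [P → . y Y], [P → .], [Y → . * P] }  — shift, reduce
  I5: { [P → y . Y], [Y → . * P] }  — shift
  I6: { [P → y Y .] }  — reduce
  I7: { [A → Y A .] }  — reduce
  I8: { [B → * . P A], [P → . y Y], [P → .] }  — shift, reduce
  I9: { [A → P B . Y], [Y → . * P] }  — shift
  I10: { [B → num . num P] }  — shift
  I11: { [B → num num . P], [P → . y Y], [P → .] }  — shift, reduce
  I12: { [B → num num P .] }  — reduce
  I13: { [A → P B Y .] }  — reduce
  I14: { [A → . P B Y], [A → . Y A], [B → * P . A], [P → . y Y], [P → .], [Y → . * P] }  — shift, reduce
  I15: { [B → * P A .] }  — reduce
  I16: { [Y → * P .] }  — reduce

No state contains more than one complete item.

Answer: No reduce-reduce conflicts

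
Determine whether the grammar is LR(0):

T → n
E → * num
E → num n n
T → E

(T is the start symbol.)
Yes, the grammar is LR(0)

A grammar is LR(0) if no state in the canonical LR(0) collection has:
  - both a shift item (dot before a terminal) and a complete item (shift-reduce conflict), or
  - two or more complete items (reduce-reduce conflict; the accept item [T' → T .] counts as a complete item here).

Augment with T' → T and build the canonical LR(0) collection (I0 = CLOSURE({[T' → . T]}), then GOTO on every symbol after a dot until no new states appear). It has 9 states:
  I0: { [E → . * num], [E → . num n n], [T → . E], [T → . n], [T' → . T] }  — shift
  I1: { [E → * . num] }  — shift
  I2: { [T → E .] }  — reduce
  I3: { [T' → T .] }  — accept
  I4: { [T → n .] }  — reduce
  I5: { [E → num . n n] }  — shift
  I6: { [E → num n . n] }  — shift
  I7: { [E → num n n .] }  — reduce
  I8: { [E → * num .] }  — reduce

Every state is either a pure shift/goto state or contains exactly one complete item and nothing to shift — no conflicts. The grammar is LR(0).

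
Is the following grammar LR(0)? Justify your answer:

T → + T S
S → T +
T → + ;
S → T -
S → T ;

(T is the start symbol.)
Yes, the grammar is LR(0)

Augment with T' → T and build the canonical LR(0) collection (I0 = CLOSURE({[T' → . T]}), then GOTO on every symbol after a dot until no new states appear). It has 10 states:
  I0: { [T → . + ;], [T → . + T S], [T' → . T] }  — shift
  I1: { [T → + . ;], [T → + . T S], [T → . + ;], [T → . + T S] }  — shift
  I2: { [T' → T .] }  — accept
  I3: { [T → + ; .] }  — reduce
  I4: { [S → . T +], [S → . T -], [S → . T ;], [T → + T . S], [T → . + ;], [T → . + T S] }  — shift
  I5: { [T → + T S .] }  — reduce
  I6: { [S → T . +], [S → T . -], [S → T . ;] }  — shift
  I7: { [S → T + .] }  — reduce
  I8: { [S → T - .] }  — reduce
  I9: { [S → T ; .] }  — reduce

Every state is either a pure shift/goto state or contains exactly one complete item and nothing to shift — no conflicts. The grammar is LR(0).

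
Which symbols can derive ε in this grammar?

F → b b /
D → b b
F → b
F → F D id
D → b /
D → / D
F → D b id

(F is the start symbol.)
There are no ε-productions, so no non-terminal can derive ε.
No non-terminals are nullable.

Answer: None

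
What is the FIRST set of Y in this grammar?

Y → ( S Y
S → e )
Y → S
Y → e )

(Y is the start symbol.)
{ '(', 'e' }

To compute FIRST(Y), examine every production with Y on the left-hand side, reading each right-hand side left to right until a non-nullable symbol is reached.

FIRST sets of the other non-terminals involved (by the same procedure, iterated to a fixed point):
  FIRST(S) = { 'e' }

From Y → ( S Y:
  - '(' is a terminal: add '(' and stop
From Y → S:
  - S is a non-terminal: add FIRST(S) \ {ε} = { 'e' }
    S is not nullable, so stop
From Y → e ):
  - e is a terminal: add 'e' and stop

Collecting: FIRST(Y) = { '(', 'e' }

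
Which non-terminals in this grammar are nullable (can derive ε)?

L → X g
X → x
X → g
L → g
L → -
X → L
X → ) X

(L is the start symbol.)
None

A non-terminal is nullable if it can derive ε (the empty string): either it has an ε-production, or it has a production whose right-hand side consists entirely of nullable non-terminals.

There are no ε-productions, so no non-terminal can derive ε.
No non-terminals are nullable.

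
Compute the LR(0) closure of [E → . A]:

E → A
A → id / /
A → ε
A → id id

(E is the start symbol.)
{ [A → . id / /], [A → . id id], [A → .], [E → . A] }

To compute CLOSURE, for each item [A → α.Bβ] where B is a non-terminal, add [B → .γ] for all productions B → γ; repeat for the newly added items until nothing changes.

Start with: [E → . A]
  [E → . A] has the dot before A: add [A → . id / /], [A → .], [A → . id id]
No further items can be added.

CLOSURE = { [A → . id / /], [A → . id id], [A → .], [E → . A] }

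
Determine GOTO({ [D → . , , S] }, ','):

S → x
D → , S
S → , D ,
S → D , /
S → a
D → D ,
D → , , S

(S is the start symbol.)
{ [D → , . , S] }

GOTO(I, ',') = CLOSURE({ [A → αX.β] : [A → α.Xβ] ∈ I, X = ',' })

Items with dot before ',', with the dot advanced:
  [D → . , , S] → [D → , . , S]
Closure adds nothing (no advanced item has the dot before a non-terminal).

GOTO = { [D → , . , S] }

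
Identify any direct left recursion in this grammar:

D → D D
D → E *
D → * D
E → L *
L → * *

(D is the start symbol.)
Yes, D is left-recursive

Direct left recursion occurs when N → N α for some non-terminal N (the right-hand side begins with the left-hand side itself).

D → D D: LEFT RECURSIVE (starts with D)
D → E *: starts with E
D → * D: starts with '*'
E → L *: starts with L
L → * *: starts with '*'

The grammar has direct left recursion on: D.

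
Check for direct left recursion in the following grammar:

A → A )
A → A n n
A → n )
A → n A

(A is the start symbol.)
Direct left recursion occurs when N → N α for some non-terminal N (the right-hand side begins with the left-hand side itself).

A → A ): LEFT RECURSIVE (starts with A)
A → A n n: LEFT RECURSIVE (starts with A)
A → n ): starts with n
A → n A: starts with n

The grammar has direct left recursion on: A.

Answer: Yes, A is left-recursive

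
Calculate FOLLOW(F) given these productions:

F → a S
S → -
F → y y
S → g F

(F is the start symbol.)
To compute FOLLOW(F), find every occurrence of F on a right-hand side N → α F β: add FIRST(β) \ {ε}, and if β is empty or nullable also add FOLLOW(N). Iterate to a fixed point.

F is the start symbol, so $ ∈ FOLLOW(F).
In S → g F: F is at the end, add FOLLOW(S)

The FOLLOW sets referred to above (computed the same way, to a fixed point):
  FOLLOW(S) = { $ }

Taking the union: FOLLOW(F) = { $ }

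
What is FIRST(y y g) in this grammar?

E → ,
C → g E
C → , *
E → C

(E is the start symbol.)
{ 'y' }

To compute FIRST(y y g), process the symbols left to right:
Symbol y is a terminal. Add 'y' and stop.
FIRST(y y g) = { 'y' }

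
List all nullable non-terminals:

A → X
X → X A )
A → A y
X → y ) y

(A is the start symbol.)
None

There are no ε-productions, so no non-terminal can derive ε.
No non-terminals are nullable.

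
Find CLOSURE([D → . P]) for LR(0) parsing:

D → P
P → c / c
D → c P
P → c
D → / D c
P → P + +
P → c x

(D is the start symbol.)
To compute CLOSURE, for each item [A → α.Bβ] where B is a non-terminal, add [B → .γ] for all productions B → γ; repeat for the newly added items until nothing changes.

Start with: [D → . P]
  [D → . P] has the dot before P: add [P → . c / c], [P → . c], [P → . P + +], [P → . c x]
No further items can be added.

CLOSURE = { [D → . P], [P → . P + +], [P → . c / c], [P → . c x], [P → . c] }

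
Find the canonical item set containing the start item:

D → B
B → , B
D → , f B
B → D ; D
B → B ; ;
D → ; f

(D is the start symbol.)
First, augment the grammar with D' → D
I₀ = CLOSURE({ [D' → . D] }):
  [D' → . D] has the dot before D: add [D → . B], [D → . , f B], [D → . ; f]
  [D → . B] has the dot before B: add [B → . , B], [B → . D ; D], [B → . B ; ;]
No further items can be added.

I₀ = { [B → . , B], [B → . B ; ;], [B → . D ; D], [D → . , f B], [D → . ; f], [D → . B], [D' → . D] }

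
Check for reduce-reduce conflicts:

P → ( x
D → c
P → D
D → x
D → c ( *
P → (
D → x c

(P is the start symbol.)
Augment with P' → P and build the canonical LR(0) collection (I0 = CLOSURE({[P' → . P]}), then GOTO on every symbol after a dot until no new states appear). It has 10 states:
  I0: { [D → . c ( *], [D → . c], [D → . x c], [D → . x], [P → . ( x], [P → . (], [P → . D], [P' → . P] }  — shift
  I1: { [P → ( . x], [P → ( .] }  — shift, reduce
  I2: { [P → D .] }  — reduce
  I3: { [P' → P .] }  — accept
  I4: { [D → c . ( *], [D → c .] }  — shift, reduce
  I5: { [D → x . c], [D → x .] }  — shift, reduce
  I6: { [D → x c .] }  — reduce
  I7: { [D → c ( . *] }  — shift
  I8: { [D → c ( * .] }  — reduce
  I9: { [P → ( x .] }  — reduce

No state contains more than one complete item.

Answer: No reduce-reduce conflicts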